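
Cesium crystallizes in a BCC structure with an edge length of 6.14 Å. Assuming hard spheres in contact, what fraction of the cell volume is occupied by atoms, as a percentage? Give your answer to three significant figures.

In a BCC lattice atoms touch along the body diagonal, so √3·a = 4r, so r = 0.4330a = 2.659 Å.
Packing fraction = Z·(4/3)πr³ / a³ = 2 × (4/3)π × (2.659)³ / (6.14)³ = 0.6802 = 68.0%.

68.0%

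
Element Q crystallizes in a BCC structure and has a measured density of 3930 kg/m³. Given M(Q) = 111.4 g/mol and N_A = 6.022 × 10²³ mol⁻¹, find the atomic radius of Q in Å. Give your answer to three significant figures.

1.97 Å

For a BCC cell (Z = 2), a³ = Z·M/(N_A·ρ) = 2 × 111.4 / (6.022 × 10²³ × 3.930) = 9.414 × 10^-23 cm³, so a = 4.549 × 10^-8 cm = 4.549 Å.
Atoms touch along the body diagonal, so √3·a = 4r, so r = 0.4330 × a = 1.97 Å.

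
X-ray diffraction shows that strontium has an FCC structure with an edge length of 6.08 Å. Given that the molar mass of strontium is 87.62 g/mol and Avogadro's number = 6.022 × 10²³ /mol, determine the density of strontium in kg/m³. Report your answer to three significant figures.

An FCC unit cell contains Z = 4 atoms.
Cell volume: a³ = (6.08 Å)³ = (6.080 × 10^-8 cm)³ = 2.248 × 10^-22 cm³.
ρ = Z·M/(N_A·a³) = 4 × 87.62 / (6.022 × 10²³ × 2.248 × 10^-22) = 2.589 g/cm³ = 2590 kg/m³.

2590 kg/m³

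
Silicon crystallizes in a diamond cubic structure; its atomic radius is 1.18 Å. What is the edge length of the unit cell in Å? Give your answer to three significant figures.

In a diamond cubic lattice, nearest neighbors lie along the body diagonal with √3·a = 8r.
a = 8r/√3 = 8 × 1.18 / 1.7321 = 5.45 Å.

5.45 Å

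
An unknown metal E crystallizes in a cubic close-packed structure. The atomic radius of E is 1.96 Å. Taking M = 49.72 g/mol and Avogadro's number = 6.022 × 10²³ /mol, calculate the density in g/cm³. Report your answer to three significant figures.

1.94 g/cm³

In an FCC lattice, atoms touch along the face diagonal, so √2·a = 4r, giving a = 5.544 Å = 5.544 × 10^-8 cm.
With Z = 4, ρ = Z·M/(N_A·a³) = 4 × 49.72 / (6.022 × 10²³ × 1.704 × 10^-22) = 1.938 g/cm³.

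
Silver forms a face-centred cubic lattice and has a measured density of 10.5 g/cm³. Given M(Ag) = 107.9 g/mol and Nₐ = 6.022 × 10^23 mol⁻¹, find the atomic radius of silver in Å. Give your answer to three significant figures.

1.44 Å

For an FCC cell (Z = 4), a³ = Z·M/(N_A·ρ) = 4 × 107.9 / (6.022 × 10²³ × 10.50) = 6.826 × 10^-23 cm³, so a = 4.087 × 10^-8 cm = 4.087 Å.
Atoms touch along the face diagonal, so √2·a = 4r, so r = 0.3536 × a = 1.44 Å.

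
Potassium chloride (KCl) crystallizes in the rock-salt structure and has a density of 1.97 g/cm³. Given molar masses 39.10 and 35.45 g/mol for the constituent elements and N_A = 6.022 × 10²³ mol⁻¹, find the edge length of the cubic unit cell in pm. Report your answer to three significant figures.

M(KCl) = 74.55 g/mol; Z = 4 formula units per cell.
a³ = Z·M/(N_A·ρ) = 4 × 74.55 / (6.022 × 10²³ × 1.97) = 2.514 × 10^-22 cm³, so a = 6.311 × 10^-8 cm = 631 pm.

631 pm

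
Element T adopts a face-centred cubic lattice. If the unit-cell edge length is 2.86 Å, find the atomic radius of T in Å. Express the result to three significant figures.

In an FCC lattice, atoms touch along the face diagonal, so √2·a = 4r.
r = √2·a/4 = 1.4142 × 2.86 / 4 = 1.01 Å.

1.01 Å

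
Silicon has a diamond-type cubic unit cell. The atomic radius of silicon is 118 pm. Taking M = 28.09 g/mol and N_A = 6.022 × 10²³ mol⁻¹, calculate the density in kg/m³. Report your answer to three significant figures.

In a diamond cubic lattice, nearest neighbors lie along the body diagonal with √3·a = 8r, giving a = 545.0 pm = 5.450 × 10^-8 cm.
With Z = 8, ρ = Z·M/(N_A·a³) = 8 × 28.09 / (6.022 × 10²³ × 1.619 × 10^-22) = 2.305 g/cm³ = 2300 kg/m³.

2300 kg/m³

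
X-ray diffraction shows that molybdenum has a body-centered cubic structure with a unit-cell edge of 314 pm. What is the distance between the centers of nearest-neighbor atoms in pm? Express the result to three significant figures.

In a BCC structure, atoms touch along the body diagonal, so √3·a = 4r; the nearest-neighbor distance equals 2r = 0.8660·a.
d = 0.8660 × 314 = 272 pm.

272 pm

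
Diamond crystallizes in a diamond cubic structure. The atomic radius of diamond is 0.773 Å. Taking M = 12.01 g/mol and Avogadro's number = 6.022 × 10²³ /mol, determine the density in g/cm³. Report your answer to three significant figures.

In a diamond cubic lattice, nearest neighbors lie along the body diagonal with √3·a = 8r, giving a = 3.570 Å = 3.570 × 10^-8 cm.
With Z = 8, ρ = Z·M/(N_A·a³) = 8 × 12.01 / (6.022 × 10²³ × 4.551 × 10^-23) = 3.506 g/cm³.

3.51 g/cm³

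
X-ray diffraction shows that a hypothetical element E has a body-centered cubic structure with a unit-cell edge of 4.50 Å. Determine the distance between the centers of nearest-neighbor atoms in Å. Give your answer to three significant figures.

3.90 Å

In a BCC structure, atoms touch along the body diagonal, so √3·a = 4r; the nearest-neighbor distance equals 2r = 0.8660·a.
d = 0.8660 × 4.50 = 3.90 Å.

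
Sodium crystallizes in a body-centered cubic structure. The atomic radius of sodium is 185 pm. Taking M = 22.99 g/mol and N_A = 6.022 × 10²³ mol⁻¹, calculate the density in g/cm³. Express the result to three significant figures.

In a BCC lattice, atoms touch along the body diagonal, so √3·a = 4r, giving a = 427.2 pm = 4.272 × 10^-8 cm.
With Z = 2, ρ = Z·M/(N_A·a³) = 2 × 22.99 / (6.022 × 10²³ × 7.799 × 10^-23) = 0.9791 g/cm³.

0.979 g/cm³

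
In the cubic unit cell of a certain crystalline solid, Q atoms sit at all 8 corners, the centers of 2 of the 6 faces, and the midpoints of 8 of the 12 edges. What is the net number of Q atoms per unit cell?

Corner atoms are shared by 8 cells (1/8 each), face atoms by 2 (1/2 each), edge atoms by 4 (1/4 each).
Net atoms = 8 × 1/8 + 2 × 1/2 + 8 × 1/4 = 1 + 1 + 2 = 4.

4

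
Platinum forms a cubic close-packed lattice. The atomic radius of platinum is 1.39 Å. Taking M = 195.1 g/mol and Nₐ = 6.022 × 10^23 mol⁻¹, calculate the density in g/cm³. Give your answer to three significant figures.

21.3 g/cm³

In an FCC lattice, atoms touch along the face diagonal, so √2·a = 4r, giving a = 3.932 Å = 3.932 × 10^-8 cm.
With Z = 4, ρ = Z·M/(N_A·a³) = 4 × 195.1 / (6.022 × 10²³ × 6.077 × 10^-23) = 21.33 g/cm³.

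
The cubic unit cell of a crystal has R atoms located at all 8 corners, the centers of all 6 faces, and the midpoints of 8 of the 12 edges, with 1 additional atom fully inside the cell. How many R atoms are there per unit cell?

Corner atoms are shared by 8 cells (1/8 each), face atoms by 2 (1/2 each), edge atoms by 4 (1/4 each), interior atoms are unshared.
Net atoms = 8 × 1/8 + 6 × 1/2 + 8 × 1/4 + 1 = 1 + 3 + 2 + 1 = 7.

7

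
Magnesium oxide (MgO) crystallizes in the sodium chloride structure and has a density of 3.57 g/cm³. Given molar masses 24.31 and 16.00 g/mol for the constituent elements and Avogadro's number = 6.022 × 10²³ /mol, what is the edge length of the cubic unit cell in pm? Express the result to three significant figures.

M(MgO) = 40.31 g/mol; Z = 4 formula units per cell.
a³ = Z·M/(N_A·ρ) = 4 × 40.31 / (6.022 × 10²³ × 3.57) = 7.500 × 10^-23 cm³, so a = 4.217 × 10^-8 cm = 422 pm.

422 pm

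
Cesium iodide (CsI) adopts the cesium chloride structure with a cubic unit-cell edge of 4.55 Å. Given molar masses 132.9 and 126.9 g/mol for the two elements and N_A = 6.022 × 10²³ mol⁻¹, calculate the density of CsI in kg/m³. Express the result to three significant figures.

The cesium chloride structure contains Z = 1 formula unit per cell; M(CsI) = 132.9 + 126.9 = 259.8 g/mol.
a³ = (4.550 × 10^-8 cm)³ = 9.420 × 10^-23 cm³.
ρ = 1 × 259.8 / (6.022 × 10²³ × 9.420 × 10^-23) = 4.580 g/cm³ = 4580 kg/m³.

4580 kg/m³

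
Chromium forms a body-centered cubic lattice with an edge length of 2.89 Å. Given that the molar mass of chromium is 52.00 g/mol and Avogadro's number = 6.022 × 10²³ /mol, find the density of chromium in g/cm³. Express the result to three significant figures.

A BCC unit cell contains Z = 2 atoms.
Cell volume: a³ = (2.89 Å)³ = (2.890 × 10^-8 cm)³ = 2.414 × 10^-23 cm³.
ρ = Z·M/(N_A·a³) = 2 × 52.00 / (6.022 × 10²³ × 2.414 × 10^-23) = 7.155 g/cm³.

7.15 g/cm³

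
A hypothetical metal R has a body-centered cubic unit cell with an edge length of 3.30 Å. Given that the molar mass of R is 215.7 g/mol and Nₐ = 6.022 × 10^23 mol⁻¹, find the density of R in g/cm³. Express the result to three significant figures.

19.9 g/cm³

A BCC unit cell contains Z = 2 atoms.
Cell volume: a³ = (3.30 Å)³ = (3.300 × 10^-8 cm)³ = 3.594 × 10^-23 cm³.
ρ = Z·M/(N_A·a³) = 2 × 215.7 / (6.022 × 10²³ × 3.594 × 10^-23) = 19.93 g/cm³.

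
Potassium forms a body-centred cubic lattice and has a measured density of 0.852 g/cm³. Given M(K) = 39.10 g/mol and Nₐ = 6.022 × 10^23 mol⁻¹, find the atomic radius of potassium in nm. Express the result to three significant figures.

For a BCC cell (Z = 2), a³ = Z·M/(N_A·ρ) = 2 × 39.10 / (6.022 × 10²³ × 0.8520) = 1.524 × 10^-22 cm³, so a = 5.342 × 10^-8 cm = 0.5342 nm.
Atoms touch along the body diagonal, so √3·a = 4r, so r = 0.4330 × a = 0.231 nm.

0.231 nm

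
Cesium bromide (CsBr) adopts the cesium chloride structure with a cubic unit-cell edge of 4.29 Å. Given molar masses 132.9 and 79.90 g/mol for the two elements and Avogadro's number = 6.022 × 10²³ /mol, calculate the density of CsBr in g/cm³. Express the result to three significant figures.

The cesium chloride structure contains Z = 1 formula unit per cell; M(CsBr) = 132.9 + 79.90 = 212.8 g/mol.
a³ = (4.290 × 10^-8 cm)³ = 7.895 × 10^-23 cm³.
ρ = 1 × 212.8 / (6.022 × 10²³ × 7.895 × 10^-23) = 4.476 g/cm³.

4.48 g/cm³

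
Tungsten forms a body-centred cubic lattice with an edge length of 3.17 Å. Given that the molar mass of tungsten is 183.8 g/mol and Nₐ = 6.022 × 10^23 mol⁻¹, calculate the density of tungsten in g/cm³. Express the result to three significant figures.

A BCC unit cell contains Z = 2 atoms.
Cell volume: a³ = (3.17 Å)³ = (3.170 × 10^-8 cm)³ = 3.186 × 10^-23 cm³.
ρ = Z·M/(N_A·a³) = 2 × 183.8 / (6.022 × 10²³ × 3.186 × 10^-23) = 19.16 g/cm³.

19.2 g/cm³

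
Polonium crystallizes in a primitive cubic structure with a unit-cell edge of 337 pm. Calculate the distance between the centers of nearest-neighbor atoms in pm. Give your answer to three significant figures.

In a simple cubic structure, atoms touch along the cell edge, so a = 2r; the nearest-neighbor distance equals 2r = 1.000·a.
d = 1.000 × 337 = 337 pm.

337 pm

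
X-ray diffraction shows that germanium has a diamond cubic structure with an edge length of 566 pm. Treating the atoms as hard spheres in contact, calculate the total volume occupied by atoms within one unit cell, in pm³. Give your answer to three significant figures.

In a diamond cubic lattice nearest neighbors lie along the body diagonal with √3·a = 8r, so r = 0.2165a = 122.5 pm.
V_atoms = Z × (4/3)πr³ = 8 × (4/3)π × (122.5)³ = 6.17 × 10^7 pm³.

6.17 × 10^7 pm³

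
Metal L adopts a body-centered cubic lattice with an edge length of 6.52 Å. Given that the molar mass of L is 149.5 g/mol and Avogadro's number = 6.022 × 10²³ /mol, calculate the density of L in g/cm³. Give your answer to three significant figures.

1.79 g/cm³

A BCC unit cell contains Z = 2 atoms.
Cell volume: a³ = (6.52 Å)³ = (6.520 × 10^-8 cm)³ = 2.772 × 10^-22 cm³.
ρ = Z·M/(N_A·a³) = 2 × 149.5 / (6.022 × 10²³ × 2.772 × 10^-22) = 1.791 g/cm³.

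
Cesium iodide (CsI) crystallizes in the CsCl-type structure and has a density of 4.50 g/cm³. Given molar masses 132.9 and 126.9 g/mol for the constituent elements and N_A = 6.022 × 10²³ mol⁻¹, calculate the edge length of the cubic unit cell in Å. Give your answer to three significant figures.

M(CsI) = 259.8 g/mol; Z = 1 formula unit per cell.
a³ = Z·M/(N_A·ρ) = 1 × 259.8 / (6.022 × 10²³ × 4.50) = 9.587 × 10^-23 cm³, so a = 4.577 × 10^-8 cm = 4.58 Å.

4.58 Å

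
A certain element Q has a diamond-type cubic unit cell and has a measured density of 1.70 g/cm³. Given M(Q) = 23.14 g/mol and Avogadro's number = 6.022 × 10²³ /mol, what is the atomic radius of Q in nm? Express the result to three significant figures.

0.122 nm

For a diamond cubic cell (Z = 8), a³ = Z·M/(N_A·ρ) = 8 × 23.14 / (6.022 × 10²³ × 1.700) = 1.808 × 10^-22 cm³, so a = 5.655 × 10^-8 cm = 0.5655 nm.
Nearest neighbors lie along the body diagonal with √3·a = 8r, so r = 0.2165 × a = 0.122 nm.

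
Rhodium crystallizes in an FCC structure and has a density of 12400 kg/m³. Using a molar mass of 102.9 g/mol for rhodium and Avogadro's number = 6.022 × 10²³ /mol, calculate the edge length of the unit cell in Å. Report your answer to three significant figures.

3.81 Å

With Z = 4 atoms per FCC cell, a³ = Z·M/(N_A·ρ) = 4 × 102.9 / (6.022 × 10²³ × 12.40 g/cm³) = 5.512 × 10^-23 cm³.
a = (5.512 × 10^-23)^(1/3) = 3.806 × 10^-8 cm = 3.81 Å.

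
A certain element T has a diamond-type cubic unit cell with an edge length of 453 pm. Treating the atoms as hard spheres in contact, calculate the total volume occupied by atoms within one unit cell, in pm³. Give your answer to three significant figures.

In a diamond cubic lattice nearest neighbors lie along the body diagonal with √3·a = 8r, so r = 0.2165a = 98.08 pm.
V_atoms = Z × (4/3)πr³ = 8 × (4/3)π × (98.08)³ = 3.16 × 10^7 pm³.

3.16 × 10^7 pm³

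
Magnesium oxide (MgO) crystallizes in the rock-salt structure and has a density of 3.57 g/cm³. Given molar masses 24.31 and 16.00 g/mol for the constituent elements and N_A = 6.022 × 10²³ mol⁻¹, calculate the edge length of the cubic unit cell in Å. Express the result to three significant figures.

4.22 Å

M(MgO) = 40.31 g/mol; Z = 4 formula units per cell.
a³ = Z·M/(N_A·ρ) = 4 × 40.31 / (6.022 × 10²³ × 3.57) = 7.500 × 10^-23 cm³, so a = 4.217 × 10^-8 cm = 4.22 Å.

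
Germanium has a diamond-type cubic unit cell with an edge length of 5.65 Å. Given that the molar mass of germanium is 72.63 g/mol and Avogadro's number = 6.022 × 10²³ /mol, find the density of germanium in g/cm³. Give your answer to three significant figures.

5.35 g/cm³

A diamond cubic unit cell contains Z = 8 atoms.
Cell volume: a³ = (5.65 Å)³ = (5.650 × 10^-8 cm)³ = 1.804 × 10^-22 cm³.
ρ = Z·M/(N_A·a³) = 8 × 72.63 / (6.022 × 10²³ × 1.804 × 10^-22) = 5.350 g/cm³.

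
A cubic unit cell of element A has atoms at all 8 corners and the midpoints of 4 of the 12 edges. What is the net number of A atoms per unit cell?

2

Corner atoms are shared by 8 cells (1/8 each), edge atoms by 4 (1/4 each).
Net atoms = 8 × 1/8 + 4 × 1/4 = 1 + 1 = 2.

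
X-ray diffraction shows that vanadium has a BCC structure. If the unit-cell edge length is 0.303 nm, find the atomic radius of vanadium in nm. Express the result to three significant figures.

0.131 nm

In a BCC lattice, atoms touch along the body diagonal, so √3·a = 4r.
r = √3·a/4 = 1.7321 × 0.303 / 4 = 0.131 nm.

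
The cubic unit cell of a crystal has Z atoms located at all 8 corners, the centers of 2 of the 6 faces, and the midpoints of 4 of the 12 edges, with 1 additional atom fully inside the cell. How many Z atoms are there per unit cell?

Corner atoms are shared by 8 cells (1/8 each), face atoms by 2 (1/2 each), edge atoms by 4 (1/4 each), interior atoms are unshared.
Net atoms = 8 × 1/8 + 2 × 1/2 + 4 × 1/4 + 1 = 1 + 1 + 1 + 1 = 4.

4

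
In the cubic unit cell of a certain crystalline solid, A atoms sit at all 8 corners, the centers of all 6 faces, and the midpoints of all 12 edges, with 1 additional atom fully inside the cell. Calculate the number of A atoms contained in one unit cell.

Corner atoms are shared by 8 cells (1/8 each), face atoms by 2 (1/2 each), edge atoms by 4 (1/4 each), interior atoms are unshared.
Net atoms = 8 × 1/8 + 6 × 1/2 + 12 × 1/4 + 1 = 1 + 3 + 3 + 1 = 8.

8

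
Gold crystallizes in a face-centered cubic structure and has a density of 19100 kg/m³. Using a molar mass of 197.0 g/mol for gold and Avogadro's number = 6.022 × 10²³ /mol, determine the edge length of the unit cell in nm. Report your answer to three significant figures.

With Z = 4 atoms per FCC cell, a³ = Z·M/(N_A·ρ) = 4 × 197.0 / (6.022 × 10²³ × 19.10 g/cm³) = 6.851 × 10^-23 cm³.
a = (6.851 × 10^-23)^(1/3) = 4.092 × 10^-8 cm = 0.409 nm.

0.409 nm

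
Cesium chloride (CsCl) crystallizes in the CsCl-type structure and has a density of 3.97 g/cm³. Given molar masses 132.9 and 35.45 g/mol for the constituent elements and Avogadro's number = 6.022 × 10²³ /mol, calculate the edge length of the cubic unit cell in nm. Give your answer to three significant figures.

M(CsCl) = 168.35 g/mol; Z = 1 formula unit per cell.
a³ = Z·M/(N_A·ρ) = 1 × 168.35 / (6.022 × 10²³ × 3.97) = 7.042 × 10^-23 cm³, so a = 4.129 × 10^-8 cm = 0.413 nm.

0.413 nm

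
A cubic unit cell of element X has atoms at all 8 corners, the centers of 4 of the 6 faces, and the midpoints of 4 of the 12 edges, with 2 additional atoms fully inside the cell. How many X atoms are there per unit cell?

6

Corner atoms are shared by 8 cells (1/8 each), face atoms by 2 (1/2 each), edge atoms by 4 (1/4 each), interior atoms are unshared.
Net atoms = 8 × 1/8 + 4 × 1/2 + 4 × 1/4 + 2 = 1 + 2 + 1 + 2 = 6.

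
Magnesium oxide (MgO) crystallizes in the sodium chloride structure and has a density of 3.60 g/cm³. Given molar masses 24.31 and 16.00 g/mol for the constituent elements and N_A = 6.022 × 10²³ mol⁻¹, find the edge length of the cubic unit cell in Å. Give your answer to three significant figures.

4.21 Å

M(MgO) = 40.31 g/mol; Z = 4 formula units per cell.
a³ = Z·M/(N_A·ρ) = 4 × 40.31 / (6.022 × 10²³ × 3.60) = 7.438 × 10^-23 cm³, so a = 4.205 × 10^-8 cm = 4.21 Å.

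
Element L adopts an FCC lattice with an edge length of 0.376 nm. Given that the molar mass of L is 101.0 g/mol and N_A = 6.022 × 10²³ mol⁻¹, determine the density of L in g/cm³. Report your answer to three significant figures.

An FCC unit cell contains Z = 4 atoms.
Cell volume: a³ = (0.376 nm)³ = (3.760 × 10^-8 cm)³ = 5.316 × 10^-23 cm³.
ρ = Z·M/(N_A·a³) = 4 × 101.0 / (6.022 × 10²³ × 5.316 × 10^-23) = 12.62 g/cm³.

12.6 g/cm³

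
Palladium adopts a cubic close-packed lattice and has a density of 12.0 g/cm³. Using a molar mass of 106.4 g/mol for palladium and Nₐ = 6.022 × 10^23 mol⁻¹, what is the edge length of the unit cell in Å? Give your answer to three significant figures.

With Z = 4 atoms per FCC cell, a³ = Z·M/(N_A·ρ) = 4 × 106.4 / (6.022 × 10²³ × 12.00 g/cm³) = 5.890 × 10^-23 cm³.
a = (5.890 × 10^-23)^(1/3) = 3.891 × 10^-8 cm = 3.89 Å.

3.89 Å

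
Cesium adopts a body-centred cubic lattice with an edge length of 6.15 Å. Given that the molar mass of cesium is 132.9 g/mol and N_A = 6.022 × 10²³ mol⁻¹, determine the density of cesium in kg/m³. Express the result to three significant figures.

1900 kg/m³

A BCC unit cell contains Z = 2 atoms.
Cell volume: a³ = (6.15 Å)³ = (6.150 × 10^-8 cm)³ = 2.326 × 10^-22 cm³.
ρ = Z·M/(N_A·a³) = 2 × 132.9 / (6.022 × 10²³ × 2.326 × 10^-22) = 1.898 g/cm³ = 1900 kg/m³.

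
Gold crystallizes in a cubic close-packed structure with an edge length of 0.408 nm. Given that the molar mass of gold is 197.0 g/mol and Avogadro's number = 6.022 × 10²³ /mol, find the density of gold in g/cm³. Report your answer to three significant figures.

19.3 g/cm³

An FCC unit cell contains Z = 4 atoms.
Cell volume: a³ = (0.408 nm)³ = (4.080 × 10^-8 cm)³ = 6.792 × 10^-23 cm³.
ρ = Z·M/(N_A·a³) = 4 × 197.0 / (6.022 × 10²³ × 6.792 × 10^-23) = 19.27 g/cm³.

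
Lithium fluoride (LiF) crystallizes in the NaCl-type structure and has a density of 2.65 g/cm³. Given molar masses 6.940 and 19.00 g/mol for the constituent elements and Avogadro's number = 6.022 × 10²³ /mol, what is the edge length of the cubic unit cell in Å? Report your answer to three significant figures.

4.02 Å

M(LiF) = 25.94 g/mol; Z = 4 formula units per cell.
a³ = Z·M/(N_A·ρ) = 4 × 25.94 / (6.022 × 10²³ × 2.65) = 6.502 × 10^-23 cm³, so a = 4.021 × 10^-8 cm = 4.02 Å.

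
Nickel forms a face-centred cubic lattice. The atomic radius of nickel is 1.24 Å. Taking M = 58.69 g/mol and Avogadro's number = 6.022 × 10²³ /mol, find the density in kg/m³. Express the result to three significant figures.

9040 kg/m³

In an FCC lattice, atoms touch along the face diagonal, so √2·a = 4r, giving a = 3.507 Å = 3.507 × 10^-8 cm.
With Z = 4, ρ = Z·M/(N_A·a³) = 4 × 58.69 / (6.022 × 10²³ × 4.314 × 10^-23) = 9.036 g/cm³ = 9040 kg/m³.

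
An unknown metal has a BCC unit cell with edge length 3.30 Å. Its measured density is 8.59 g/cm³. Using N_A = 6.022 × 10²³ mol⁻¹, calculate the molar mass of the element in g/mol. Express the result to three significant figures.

92.9 g/mol

A BCC cell has Z = 2 atoms; a = 3.300 × 10^-8 cm.
M = ρ·N_A·a³/Z = 8.59 × 6.022 × 10²³ × 3.594 × 10^-23 / 2 = 92.9 g/mol.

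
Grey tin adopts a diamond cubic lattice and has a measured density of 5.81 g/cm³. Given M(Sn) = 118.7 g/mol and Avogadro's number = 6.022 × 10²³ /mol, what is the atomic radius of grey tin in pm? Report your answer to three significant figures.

For a diamond cubic cell (Z = 8), a³ = Z·M/(N_A·ρ) = 8 × 118.7 / (6.022 × 10²³ × 5.810) = 2.714 × 10^-22 cm³, so a = 6.475 × 10^-8 cm = 647.5 pm.
Nearest neighbors lie along the body diagonal with √3·a = 8r, so r = 0.2165 × a = 140 pm.

140 pm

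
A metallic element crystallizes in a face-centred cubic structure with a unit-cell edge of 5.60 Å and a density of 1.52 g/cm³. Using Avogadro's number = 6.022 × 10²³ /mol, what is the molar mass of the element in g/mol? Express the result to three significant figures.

An FCC cell has Z = 4 atoms; a = 5.600 × 10^-8 cm.
M = ρ·N_A·a³/Z = 1.52 × 6.022 × 10²³ × 1.756 × 10^-22 / 4 = 40.2 g/mol.

40.2 g/mol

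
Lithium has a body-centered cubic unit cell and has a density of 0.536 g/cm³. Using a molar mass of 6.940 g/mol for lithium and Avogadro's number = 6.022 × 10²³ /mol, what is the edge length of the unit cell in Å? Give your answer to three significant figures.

With Z = 2 atoms per BCC cell, a³ = Z·M/(N_A·ρ) = 2 × 6.940 / (6.022 × 10²³ × 0.5360 g/cm³) = 4.300 × 10^-23 cm³.
a = (4.300 × 10^-23)^(1/3) = 3.503 × 10^-8 cm = 3.50 Å.

3.50 Å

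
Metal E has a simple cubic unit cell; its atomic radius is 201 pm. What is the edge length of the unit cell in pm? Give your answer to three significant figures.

402 pm

In a simple cubic lattice, atoms touch along the cell edge, so a = 2r.
a = 2r = 2 × 201 = 402 pm.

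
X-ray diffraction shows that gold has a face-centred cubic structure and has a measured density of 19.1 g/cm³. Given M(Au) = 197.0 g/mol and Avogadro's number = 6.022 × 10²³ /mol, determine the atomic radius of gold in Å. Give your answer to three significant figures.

1.45 Å

For an FCC cell (Z = 4), a³ = Z·M/(N_A·ρ) = 4 × 197.0 / (6.022 × 10²³ × 19.10) = 6.851 × 10^-23 cm³, so a = 4.092 × 10^-8 cm = 4.092 Å.
Atoms touch along the face diagonal, so √2·a = 4r, so r = 0.3536 × a = 1.45 Å.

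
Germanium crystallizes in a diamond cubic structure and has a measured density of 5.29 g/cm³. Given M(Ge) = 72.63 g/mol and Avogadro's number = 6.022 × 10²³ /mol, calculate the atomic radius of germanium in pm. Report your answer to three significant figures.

123 pm

For a diamond cubic cell (Z = 8), a³ = Z·M/(N_A·ρ) = 8 × 72.63 / (6.022 × 10²³ × 5.290) = 1.824 × 10^-22 cm³, so a = 5.671 × 10^-8 cm = 567.1 pm.
Nearest neighbors lie along the body diagonal with √3·a = 8r, so r = 0.2165 × a = 123 pm.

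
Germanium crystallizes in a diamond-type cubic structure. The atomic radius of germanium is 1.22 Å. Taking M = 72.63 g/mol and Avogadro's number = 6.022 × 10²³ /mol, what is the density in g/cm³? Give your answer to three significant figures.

In a diamond cubic lattice, nearest neighbors lie along the body diagonal with √3·a = 8r, giving a = 5.635 Å = 5.635 × 10^-8 cm.
With Z = 8, ρ = Z·M/(N_A·a³) = 8 × 72.63 / (6.022 × 10²³ × 1.789 × 10^-22) = 5.393 g/cm³.

5.39 g/cm³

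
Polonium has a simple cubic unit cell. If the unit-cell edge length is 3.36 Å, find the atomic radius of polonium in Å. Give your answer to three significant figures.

1.68 Å

In a simple cubic lattice, atoms touch along the cell edge, so a = 2r.
r = a/2 = 3.36/2 = 1.68 Å.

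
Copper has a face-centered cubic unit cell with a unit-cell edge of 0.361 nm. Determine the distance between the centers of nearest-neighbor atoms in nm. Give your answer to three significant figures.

0.255 nm

In an FCC structure, atoms touch along the face diagonal, so √2·a = 4r; the nearest-neighbor distance equals 2r = 0.7071·a.
d = 0.7071 × 0.361 = 0.255 nm.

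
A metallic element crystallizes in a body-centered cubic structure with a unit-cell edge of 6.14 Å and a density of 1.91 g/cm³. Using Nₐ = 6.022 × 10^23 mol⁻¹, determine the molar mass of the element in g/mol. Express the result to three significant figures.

A BCC cell has Z = 2 atoms; a = 6.140 × 10^-8 cm.
M = ρ·N_A·a³/Z = 1.91 × 6.022 × 10²³ × 2.315 × 10^-22 / 2 = 133 g/mol.

133 g/mol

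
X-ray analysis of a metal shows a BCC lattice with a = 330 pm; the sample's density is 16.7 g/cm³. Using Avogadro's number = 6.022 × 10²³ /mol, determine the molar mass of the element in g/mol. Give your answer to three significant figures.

181 g/mol

A BCC cell has Z = 2 atoms; a = 3.300 × 10^-8 cm.
M = ρ·N_A·a³/Z = 16.7 × 6.022 × 10²³ × 3.594 × 10^-23 / 2 = 181 g/mol.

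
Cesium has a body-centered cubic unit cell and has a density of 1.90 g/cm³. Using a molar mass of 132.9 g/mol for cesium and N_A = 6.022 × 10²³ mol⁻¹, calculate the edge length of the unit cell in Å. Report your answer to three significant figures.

6.15 Å

With Z = 2 atoms per BCC cell, a³ = Z·M/(N_A·ρ) = 2 × 132.9 / (6.022 × 10²³ × 1.900 g/cm³) = 2.323 × 10^-22 cm³.
a = (2.323 × 10^-22)^(1/3) = 6.147 × 10^-8 cm = 6.15 Å.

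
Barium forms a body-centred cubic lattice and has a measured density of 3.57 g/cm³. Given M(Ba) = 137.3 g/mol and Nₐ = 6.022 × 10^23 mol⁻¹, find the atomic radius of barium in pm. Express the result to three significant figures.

For a BCC cell (Z = 2), a³ = Z·M/(N_A·ρ) = 2 × 137.3 / (6.022 × 10²³ × 3.570) = 1.277 × 10^-22 cm³, so a = 5.036 × 10^-8 cm = 503.6 pm.
Atoms touch along the body diagonal, so √3·a = 4r, so r = 0.4330 × a = 218 pm.

218 pm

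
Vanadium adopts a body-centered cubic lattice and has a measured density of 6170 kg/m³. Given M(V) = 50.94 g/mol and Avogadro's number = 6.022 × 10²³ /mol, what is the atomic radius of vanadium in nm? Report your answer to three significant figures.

For a BCC cell (Z = 2), a³ = Z·M/(N_A·ρ) = 2 × 50.94 / (6.022 × 10²³ × 6.170) = 2.742 × 10^-23 cm³, so a = 3.015 × 10^-8 cm = 0.3015 nm.
Atoms touch along the body diagonal, so √3·a = 4r, so r = 0.4330 × a = 0.131 nm.

0.131 nm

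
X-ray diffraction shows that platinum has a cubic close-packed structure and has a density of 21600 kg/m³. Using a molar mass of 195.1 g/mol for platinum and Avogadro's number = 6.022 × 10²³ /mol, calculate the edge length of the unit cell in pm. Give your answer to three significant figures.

With Z = 4 atoms per FCC cell, a³ = Z·M/(N_A·ρ) = 4 × 195.1 / (6.022 × 10²³ × 21.60 g/cm³) = 6.000 × 10^-23 cm³.
a = (6.000 × 10^-23)^(1/3) = 3.915 × 10^-8 cm = 391 pm.

391 pm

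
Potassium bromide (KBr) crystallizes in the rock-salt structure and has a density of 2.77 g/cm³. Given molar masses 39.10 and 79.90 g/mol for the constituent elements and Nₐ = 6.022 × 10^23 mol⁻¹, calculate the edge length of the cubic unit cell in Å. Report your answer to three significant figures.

M(KBr) = 119.0 g/mol; Z = 4 formula units per cell.
a³ = Z·M/(N_A·ρ) = 4 × 119.0 / (6.022 × 10²³ × 2.77) = 2.854 × 10^-22 cm³, so a = 6.584 × 10^-8 cm = 6.58 Å.

6.58 Å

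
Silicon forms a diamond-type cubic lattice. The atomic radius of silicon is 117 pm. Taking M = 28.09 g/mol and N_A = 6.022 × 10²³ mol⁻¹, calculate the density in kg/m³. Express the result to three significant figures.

2360 kg/m³

In a diamond cubic lattice, nearest neighbors lie along the body diagonal with √3·a = 8r, giving a = 540.4 pm = 5.404 × 10^-8 cm.
With Z = 8, ρ = Z·M/(N_A·a³) = 8 × 28.09 / (6.022 × 10²³ × 1.578 × 10^-22) = 2.365 g/cm³ = 2360 kg/m³.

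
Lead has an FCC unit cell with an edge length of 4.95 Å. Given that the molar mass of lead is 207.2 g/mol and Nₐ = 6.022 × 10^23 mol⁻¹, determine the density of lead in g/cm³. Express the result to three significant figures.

An FCC unit cell contains Z = 4 atoms.
Cell volume: a³ = (4.95 Å)³ = (4.950 × 10^-8 cm)³ = 1.213 × 10^-22 cm³.
ρ = Z·M/(N_A·a³) = 4 × 207.2 / (6.022 × 10²³ × 1.213 × 10^-22) = 11.35 g/cm³.

11.3 g/cm³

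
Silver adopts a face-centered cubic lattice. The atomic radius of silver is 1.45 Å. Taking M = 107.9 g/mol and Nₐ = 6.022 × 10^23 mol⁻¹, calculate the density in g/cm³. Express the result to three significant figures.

10.4 g/cm³

In an FCC lattice, atoms touch along the face diagonal, so √2·a = 4r, giving a = 4.101 Å = 4.101 × 10^-8 cm.
With Z = 4, ρ = Z·M/(N_A·a³) = 4 × 107.9 / (6.022 × 10²³ × 6.898 × 10^-23) = 10.39 g/cm³.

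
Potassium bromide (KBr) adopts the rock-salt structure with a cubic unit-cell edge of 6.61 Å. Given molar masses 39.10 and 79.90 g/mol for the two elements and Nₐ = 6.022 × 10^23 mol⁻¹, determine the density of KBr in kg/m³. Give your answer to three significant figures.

2740 kg/m³

The rock-salt structure contains Z = 4 formula units per cell; M(KBr) = 39.10 + 79.90 = 119.0 g/mol.
a³ = (6.610 × 10^-8 cm)³ = 2.888 × 10^-22 cm³.
ρ = 4 × 119.0 / (6.022 × 10²³ × 2.888 × 10^-22) = 2.737 g/cm³ = 2740 kg/m³.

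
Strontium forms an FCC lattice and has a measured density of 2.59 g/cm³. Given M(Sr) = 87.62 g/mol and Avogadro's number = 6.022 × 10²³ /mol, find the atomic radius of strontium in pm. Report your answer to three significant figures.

For an FCC cell (Z = 4), a³ = Z·M/(N_A·ρ) = 4 × 87.62 / (6.022 × 10²³ × 2.590) = 2.247 × 10^-22 cm³, so a = 6.080 × 10^-8 cm = 608.0 pm.
Atoms touch along the face diagonal, so √2·a = 4r, so r = 0.3536 × a = 215 pm.

215 pm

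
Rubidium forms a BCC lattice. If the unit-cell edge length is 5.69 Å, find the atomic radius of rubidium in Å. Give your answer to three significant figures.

In a BCC lattice, atoms touch along the body diagonal, so √3·a = 4r.
r = √3·a/4 = 1.7321 × 5.69 / 4 = 2.46 Å.

2.46 Å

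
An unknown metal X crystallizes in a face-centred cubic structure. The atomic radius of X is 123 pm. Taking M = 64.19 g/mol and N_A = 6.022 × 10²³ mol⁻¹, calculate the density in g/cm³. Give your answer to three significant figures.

In an FCC lattice, atoms touch along the face diagonal, so √2·a = 4r, giving a = 347.9 pm = 3.479 × 10^-8 cm.
With Z = 4, ρ = Z·M/(N_A·a³) = 4 × 64.19 / (6.022 × 10²³ × 4.211 × 10^-23) = 10.13 g/cm³.

10.1 g/cm³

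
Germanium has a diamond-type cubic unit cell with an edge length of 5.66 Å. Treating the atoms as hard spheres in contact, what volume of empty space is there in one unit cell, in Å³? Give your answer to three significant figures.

In a diamond cubic lattice nearest neighbors lie along the body diagonal with √3·a = 8r, so r = 0.2165a = 1.225 Å.
V_cell = a³ = 181.3 Å³; V_atoms = 8 × (4/3)πr³ = 61.67 Å³.
Empty space = 181.3 − 61.67 = 120 Å³.

120 Å³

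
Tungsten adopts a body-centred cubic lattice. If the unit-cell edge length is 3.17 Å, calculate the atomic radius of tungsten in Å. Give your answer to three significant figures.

In a BCC lattice, atoms touch along the body diagonal, so √3·a = 4r.
r = √3·a/4 = 1.7321 × 3.17 / 4 = 1.37 Å.

1.37 Å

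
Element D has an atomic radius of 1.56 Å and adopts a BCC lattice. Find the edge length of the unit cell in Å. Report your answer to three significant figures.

In a BCC lattice, atoms touch along the body diagonal, so √3·a = 4r.
a = 4r/√3 = 4 × 1.56 / 1.7321 = 3.60 Å.

3.60 Å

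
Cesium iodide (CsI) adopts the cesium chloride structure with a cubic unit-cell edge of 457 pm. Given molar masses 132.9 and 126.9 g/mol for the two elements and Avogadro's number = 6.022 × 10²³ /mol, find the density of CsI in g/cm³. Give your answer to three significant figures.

The cesium chloride structure contains Z = 1 formula unit per cell; M(CsI) = 132.9 + 126.9 = 259.8 g/mol.
a³ = (4.570 × 10^-8 cm)³ = 9.544 × 10^-23 cm³.
ρ = 1 × 259.8 / (6.022 × 10²³ × 9.544 × 10^-23) = 4.520 g/cm³.

4.52 g/cm³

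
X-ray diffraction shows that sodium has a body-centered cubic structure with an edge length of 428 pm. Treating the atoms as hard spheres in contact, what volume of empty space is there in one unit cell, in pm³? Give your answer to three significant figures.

2.51 × 10^7 pm³

In a BCC lattice atoms touch along the body diagonal, so √3·a = 4r, so r = 0.4330a = 185.3 pm.
V_cell = a³ = 7.840 × 10^7 pm³; V_atoms = 2 × (4/3)πr³ = 5.333 × 10^7 pm³.
Empty space = 7.840 × 10^7 − 5.333 × 10^7 = 2.51 × 10^7 pm³.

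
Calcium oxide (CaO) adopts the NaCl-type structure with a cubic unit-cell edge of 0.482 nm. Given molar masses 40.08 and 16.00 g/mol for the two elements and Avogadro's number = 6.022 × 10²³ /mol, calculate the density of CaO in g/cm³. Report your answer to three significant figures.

The NaCl-type structure contains Z = 4 formula units per cell; M(CaO) = 40.08 + 16.00 = 56.08 g/mol.
a³ = (4.820 × 10^-8 cm)³ = 1.120 × 10^-22 cm³.
ρ = 4 × 56.08 / (6.022 × 10²³ × 1.120 × 10^-22) = 3.326 g/cm³.

3.33 g/cm³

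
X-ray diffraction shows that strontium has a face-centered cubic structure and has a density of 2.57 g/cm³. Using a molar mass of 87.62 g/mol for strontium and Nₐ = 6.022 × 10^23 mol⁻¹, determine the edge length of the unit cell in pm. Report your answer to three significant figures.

610 pm

With Z = 4 atoms per FCC cell, a³ = Z·M/(N_A·ρ) = 4 × 87.62 / (6.022 × 10²³ × 2.570 g/cm³) = 2.265 × 10^-22 cm³.
a = (2.265 × 10^-22)^(1/3) = 6.095 × 10^-8 cm = 610 pm.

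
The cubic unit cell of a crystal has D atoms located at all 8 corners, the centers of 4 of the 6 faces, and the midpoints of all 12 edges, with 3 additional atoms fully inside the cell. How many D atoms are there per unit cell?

9

Corner atoms are shared by 8 cells (1/8 each), face atoms by 2 (1/2 each), edge atoms by 4 (1/4 each), interior atoms are unshared.
Net atoms = 8 × 1/8 + 4 × 1/2 + 12 × 1/4 + 3 = 1 + 2 + 3 + 3 = 9.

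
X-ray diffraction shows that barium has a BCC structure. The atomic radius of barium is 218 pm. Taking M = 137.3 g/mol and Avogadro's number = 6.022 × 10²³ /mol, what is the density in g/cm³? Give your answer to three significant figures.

3.57 g/cm³

In a BCC lattice, atoms touch along the body diagonal, so √3·a = 4r, giving a = 503.4 pm = 5.034 × 10^-8 cm.
With Z = 2, ρ = Z·M/(N_A·a³) = 2 × 137.3 / (6.022 × 10²³ × 1.276 × 10^-22) = 3.573 g/cm³.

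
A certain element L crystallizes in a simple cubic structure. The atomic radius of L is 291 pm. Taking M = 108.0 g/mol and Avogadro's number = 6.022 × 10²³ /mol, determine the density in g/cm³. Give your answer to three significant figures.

In a simple cubic lattice, atoms touch along the cell edge, so a = 2r, giving a = 582.0 pm = 5.820 × 10^-8 cm.
With Z = 1, ρ = Z·M/(N_A·a³) = 1 × 108.0 / (6.022 × 10²³ × 1.971 × 10^-22) = 0.9097 g/cm³.

0.910 g/cm³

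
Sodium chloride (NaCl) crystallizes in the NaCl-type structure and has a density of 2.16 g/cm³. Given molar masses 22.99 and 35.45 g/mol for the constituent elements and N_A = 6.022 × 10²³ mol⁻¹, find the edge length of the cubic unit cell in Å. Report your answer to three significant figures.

M(NaCl) = 58.44 g/mol; Z = 4 formula units per cell.
a³ = Z·M/(N_A·ρ) = 4 × 58.44 / (6.022 × 10²³ × 2.16) = 1.797 × 10^-22 cm³, so a = 5.643 × 10^-8 cm = 5.64 Å.

5.64 Å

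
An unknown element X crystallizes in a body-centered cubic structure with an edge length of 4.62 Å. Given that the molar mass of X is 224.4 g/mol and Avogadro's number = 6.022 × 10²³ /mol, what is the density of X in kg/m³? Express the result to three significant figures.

7560 kg/m³

A BCC unit cell contains Z = 2 atoms.
Cell volume: a³ = (4.62 Å)³ = (4.620 × 10^-8 cm)³ = 9.861 × 10^-23 cm³.
ρ = Z·M/(N_A·a³) = 2 × 224.4 / (6.022 × 10²³ × 9.861 × 10^-23) = 7.558 g/cm³ = 7560 kg/m³.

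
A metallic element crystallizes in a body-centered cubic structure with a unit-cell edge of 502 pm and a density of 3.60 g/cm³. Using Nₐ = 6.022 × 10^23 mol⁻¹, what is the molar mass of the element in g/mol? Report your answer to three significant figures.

137 g/mol

A BCC cell has Z = 2 atoms; a = 5.020 × 10^-8 cm.
M = ρ·N_A·a³/Z = 3.60 × 6.022 × 10²³ × 1.265 × 10^-22 / 2 = 137 g/mol.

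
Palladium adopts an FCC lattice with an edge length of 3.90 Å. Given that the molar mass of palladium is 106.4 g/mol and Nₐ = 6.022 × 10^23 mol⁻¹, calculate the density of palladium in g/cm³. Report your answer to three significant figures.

11.9 g/cm³

An FCC unit cell contains Z = 4 atoms.
Cell volume: a³ = (3.90 Å)³ = (3.900 × 10^-8 cm)³ = 5.932 × 10^-23 cm³.
ρ = Z·M/(N_A·a³) = 4 × 106.4 / (6.022 × 10²³ × 5.932 × 10^-23) = 11.91 g/cm³.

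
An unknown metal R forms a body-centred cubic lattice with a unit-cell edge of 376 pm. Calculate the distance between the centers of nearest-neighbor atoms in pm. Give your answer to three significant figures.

In a BCC structure, atoms touch along the body diagonal, so √3·a = 4r; the nearest-neighbor distance equals 2r = 0.8660·a.
d = 0.8660 × 376 = 326 pm.

326 pm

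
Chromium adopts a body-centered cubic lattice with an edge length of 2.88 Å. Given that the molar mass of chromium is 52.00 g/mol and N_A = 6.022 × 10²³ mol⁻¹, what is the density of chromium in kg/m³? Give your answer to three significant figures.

7230 kg/m³

A BCC unit cell contains Z = 2 atoms.
Cell volume: a³ = (2.88 Å)³ = (2.880 × 10^-8 cm)³ = 2.389 × 10^-23 cm³.
ρ = Z·M/(N_A·a³) = 2 × 52.00 / (6.022 × 10²³ × 2.389 × 10^-23) = 7.230 g/cm³ = 7230 kg/m³.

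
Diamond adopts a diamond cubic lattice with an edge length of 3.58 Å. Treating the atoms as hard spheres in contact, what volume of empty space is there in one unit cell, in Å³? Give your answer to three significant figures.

In a diamond cubic lattice nearest neighbors lie along the body diagonal with √3·a = 8r, so r = 0.2165a = 0.7751 Å.
V_cell = a³ = 45.88 Å³; V_atoms = 8 × (4/3)πr³ = 15.60 Å³.
Empty space = 45.88 − 15.60 = 30.3 Å³.

30.3 Å³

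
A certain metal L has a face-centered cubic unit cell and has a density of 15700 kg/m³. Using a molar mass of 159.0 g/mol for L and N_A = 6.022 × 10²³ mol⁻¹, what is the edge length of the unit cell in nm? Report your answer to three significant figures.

0.407 nm

With Z = 4 atoms per FCC cell, a³ = Z·M/(N_A·ρ) = 4 × 159.0 / (6.022 × 10²³ × 15.70 g/cm³) = 6.727 × 10^-23 cm³.
a = (6.727 × 10^-23)^(1/3) = 4.067 × 10^-8 cm = 0.407 nm.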